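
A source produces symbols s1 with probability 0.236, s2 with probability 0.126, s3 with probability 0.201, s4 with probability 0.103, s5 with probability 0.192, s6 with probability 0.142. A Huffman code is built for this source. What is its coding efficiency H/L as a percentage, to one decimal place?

Entropy H = −Σ p log₂ p ≈ 2.5282 bits.
Huffman merges: 103/1000+63/500→229/1000; 71/500+24/125→167/500; 201/1000+229/1000→43/100; 59/250+167/500→57/100; 43/100+57/100→1. L = 2563/1000 ≈ 2.5630.
Efficiency = H/L = 2.5282/2.5630 = 98.6%.

98.6%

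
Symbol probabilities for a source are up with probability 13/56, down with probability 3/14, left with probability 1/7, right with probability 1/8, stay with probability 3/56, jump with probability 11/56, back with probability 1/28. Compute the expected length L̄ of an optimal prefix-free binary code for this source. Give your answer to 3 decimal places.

2.643 bits/symbol

Repeatedly combine the two least-probable nodes; the expected code length is the sum of the merged weights.
merge 1/28 + 3/56 → 5/56
merge 5/56 + 1/8 → 3/14
merge 1/7 + 11/56 → 19/56
merge 3/14 + 3/14 → 3/7
merge 13/56 + 19/56 → 4/7
merge 3/7 + 4/7 → 1
L = 5/56 + 3/14 + 19/56 + 3/7 + 4/7 + 1 = 37/14 ≈ 2.643 bits/symbol.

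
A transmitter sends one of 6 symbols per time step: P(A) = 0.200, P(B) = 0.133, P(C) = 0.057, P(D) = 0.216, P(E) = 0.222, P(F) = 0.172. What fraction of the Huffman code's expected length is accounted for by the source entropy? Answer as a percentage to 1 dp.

Entropy H = −Σ p log₂ p ≈ 2.4835 bits.
Huffman merges: 57/1000+133/1000→19/100; 43/250+19/100→181/500; 1/5+27/125→52/125; 111/500+181/500→73/125; 52/125+73/125→1. L = 319/125 ≈ 2.5520.
Efficiency = H/L = 2.4835/2.5520 = 97.3%.

97.3%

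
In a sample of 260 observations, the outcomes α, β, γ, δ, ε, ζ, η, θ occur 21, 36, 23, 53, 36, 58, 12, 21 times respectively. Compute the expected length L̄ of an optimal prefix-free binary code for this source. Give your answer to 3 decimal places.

Probabilities are the counts divided by 260.
Repeatedly combine the two least-probable nodes; the expected code length is the sum of the merged weights.
merge 3/65 + 21/260 → 33/260
merge 21/260 + 23/260 → 11/65
merge 33/260 + 9/65 → 69/260
merge 9/65 + 11/65 → 4/13
merge 53/260 + 29/130 → 111/260
merge 69/260 + 4/13 → 149/260
merge 111/260 + 149/260 → 1
L = 33/260 + 11/65 + 69/260 + 4/13 + 111/260 + 149/260 + 1 = 373/130 ≈ 2.869 bits/symbol.

2.869 bits/symbol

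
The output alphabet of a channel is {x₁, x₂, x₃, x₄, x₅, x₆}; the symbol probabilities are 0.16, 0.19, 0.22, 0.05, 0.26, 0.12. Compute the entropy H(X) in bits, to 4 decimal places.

2.4473 bits

H = −Σ pᵢ log₂ pᵢ.
−0.16·log₂(0.16) = 0.4230
−0.19·log₂(0.19) = 0.4552
−0.22·log₂(0.22) = 0.4806
−0.05·log₂(0.05) = 0.2161
−0.26·log₂(0.26) = 0.5053
−0.12·log₂(0.12) = 0.3671
Sum ≈ 2.4473 → 2.4473 bits.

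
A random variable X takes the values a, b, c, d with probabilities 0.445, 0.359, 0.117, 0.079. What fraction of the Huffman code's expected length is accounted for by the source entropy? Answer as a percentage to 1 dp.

97.2%

Entropy H = −Σ p log₂ p ≈ 1.7019 bits.
Huffman merges: 79/1000+117/1000→49/250; 49/250+359/1000→111/200; 89/200+111/200→1. L = 1751/1000 ≈ 1.7510.
Efficiency = H/L = 1.7019/1.7510 = 97.2%.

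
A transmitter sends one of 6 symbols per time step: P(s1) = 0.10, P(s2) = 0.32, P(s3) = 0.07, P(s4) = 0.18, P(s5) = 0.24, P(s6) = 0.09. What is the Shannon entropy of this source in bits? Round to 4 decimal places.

2.3789 bits

H = −Σ pᵢ log₂ pᵢ.
−0.10·log₂(0.10) = 0.3322
−0.32·log₂(0.32) = 0.5260
−0.07·log₂(0.07) = 0.2686
−0.18·log₂(0.18) = 0.4453
−0.24·log₂(0.24) = 0.4941
−0.09·log₂(0.09) = 0.3127
Sum ≈ 2.3789 → 2.3789 bits.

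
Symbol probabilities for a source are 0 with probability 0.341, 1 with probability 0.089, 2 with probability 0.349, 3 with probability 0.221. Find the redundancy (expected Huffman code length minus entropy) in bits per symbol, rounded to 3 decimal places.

Entropy H = −Σ p log₂ p ≈ 1.8512 bits.
Huffman merges: 89/1000+221/1000→31/100; 31/100+341/1000→651/1000; 349/1000+651/1000→1. L = 1961/1000 ≈ 1.9610.
L − H = 1.9610 − 1.8512 = 0.110 bits.

0.110 bits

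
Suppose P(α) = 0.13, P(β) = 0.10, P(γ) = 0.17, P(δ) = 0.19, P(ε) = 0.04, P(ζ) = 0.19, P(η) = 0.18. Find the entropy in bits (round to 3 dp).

H = −Σ pᵢ log₂ pᵢ.
−0.13·log₂(0.13) = 0.3826
−0.10·log₂(0.10) = 0.3322
−0.17·log₂(0.17) = 0.4346
−0.19·log₂(0.19) = 0.4552
−0.04·log₂(0.04) = 0.1858
−0.19·log₂(0.19) = 0.4552
−0.18·log₂(0.18) = 0.4453
Sum ≈ 2.6909 → 2.691 bits.

2.691 bits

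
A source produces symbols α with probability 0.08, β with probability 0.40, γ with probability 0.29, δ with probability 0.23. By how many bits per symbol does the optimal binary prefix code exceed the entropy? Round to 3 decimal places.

0.084 bits

Entropy H = −Σ p log₂ p ≈ 1.8259 bits.
Huffman merges: 2/25+23/100→31/100; 29/100+31/100→3/5; 2/5+3/5→1. L = 191/100 ≈ 1.9100.
L − H = 1.9100 − 1.8259 = 0.084 bits.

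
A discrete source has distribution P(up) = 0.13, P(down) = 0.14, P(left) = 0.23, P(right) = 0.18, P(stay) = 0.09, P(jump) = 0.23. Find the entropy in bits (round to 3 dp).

2.513 bits

H = −Σ pᵢ log₂ pᵢ.
−0.13·log₂(0.13) = 0.3826
−0.14·log₂(0.14) = 0.3971
−0.23·log₂(0.23) = 0.4877
−0.18·log₂(0.18) = 0.4453
−0.09·log₂(0.09) = 0.3127
−0.23·log₂(0.23) = 0.4877
Sum ≈ 2.5131 → 2.513 bits.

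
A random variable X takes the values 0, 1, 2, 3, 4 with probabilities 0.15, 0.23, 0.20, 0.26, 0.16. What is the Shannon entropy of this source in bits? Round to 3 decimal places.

2.291 bits

H = −Σ pᵢ log₂ pᵢ.
−0.15·log₂(0.15) = 0.4105
−0.23·log₂(0.23) = 0.4877
−0.20·log₂(0.20) = 0.4644
−0.26·log₂(0.26) = 0.5053
−0.16·log₂(0.16) = 0.4230
Sum ≈ 2.2909 → 2.291 bits.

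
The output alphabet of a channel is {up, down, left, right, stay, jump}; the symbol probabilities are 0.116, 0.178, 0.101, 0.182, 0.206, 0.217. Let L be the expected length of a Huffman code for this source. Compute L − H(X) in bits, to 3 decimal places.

Entropy H = −Σ p log₂ p ≈ 2.5330 bits.
Huffman merges: 101/1000+29/250→217/1000; 89/500+91/500→9/25; 103/500+217/1000→423/1000; 217/1000+9/25→577/1000; 423/1000+577/1000→1. L = 2577/1000 ≈ 2.5770.
L − H = 2.5770 − 2.5330 = 0.044 bits.

0.044 bits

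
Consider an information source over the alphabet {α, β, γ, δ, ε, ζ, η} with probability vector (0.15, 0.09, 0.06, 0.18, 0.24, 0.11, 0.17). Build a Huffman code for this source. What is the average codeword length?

Repeatedly combine the two least-probable nodes; the expected code length is the sum of the merged weights.
merge 3/50 + 9/100 → 3/20
merge 11/100 + 3/20 → 13/50
merge 3/20 + 17/100 → 8/25
merge 9/50 + 6/25 → 21/50
merge 13/50 + 8/25 → 29/50
merge 21/50 + 29/50 → 1
L = 3/20 + 13/50 + 8/25 + 21/50 + 29/50 + 1 = 273/100 = 2.73 bits/symbol.

2.73 bits/symbol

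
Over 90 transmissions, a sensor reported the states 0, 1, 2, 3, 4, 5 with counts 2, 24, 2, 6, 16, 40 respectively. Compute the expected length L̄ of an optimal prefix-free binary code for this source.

2 bits/symbol

Probabilities are the counts divided by 90.
Repeatedly combine the two least-probable nodes; the expected code length is the sum of the merged weights.
merge 1/45 + 1/45 → 2/45
merge 2/45 + 1/15 → 1/9
merge 1/9 + 8/45 → 13/45
merge 4/15 + 13/45 → 5/9
merge 4/9 + 5/9 → 1
L = 2/45 + 1/9 + 13/45 + 5/9 + 1 = 2 bits/symbol.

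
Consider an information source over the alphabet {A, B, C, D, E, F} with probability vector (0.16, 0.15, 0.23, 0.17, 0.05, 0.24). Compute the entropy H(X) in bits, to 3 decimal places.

H = −Σ pᵢ log₂ pᵢ.
−0.16·log₂(0.16) = 0.4230
−0.15·log₂(0.15) = 0.4105
−0.23·log₂(0.23) = 0.4877
−0.17·log₂(0.17) = 0.4346
−0.05·log₂(0.05) = 0.2161
−0.24·log₂(0.24) = 0.4941
Sum ≈ 2.4660 → 2.466 bits.

2.466 bits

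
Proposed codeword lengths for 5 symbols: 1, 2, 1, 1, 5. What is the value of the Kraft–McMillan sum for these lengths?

With common denominator 2^5 = 32: Σ 2^(−ℓᵢ) = 16/32 + 8/32 + 16/32 + 16/32 + 1/32 = 57/32 = 1.78125.

1.78125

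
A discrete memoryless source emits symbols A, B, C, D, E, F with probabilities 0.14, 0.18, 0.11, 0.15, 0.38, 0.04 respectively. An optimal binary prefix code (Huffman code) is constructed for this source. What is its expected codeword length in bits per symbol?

2.39 bits/symbol

Repeatedly combine the two least-probable nodes; the expected code length is the sum of the merged weights.
merge 1/25 + 11/100 → 3/20
merge 7/50 + 3/20 → 29/100
merge 3/20 + 9/50 → 33/100
merge 29/100 + 33/100 → 31/50
merge 19/50 + 31/50 → 1
L = 3/20 + 29/100 + 33/100 + 31/50 + 1 = 239/100 = 2.39 bits/symbol.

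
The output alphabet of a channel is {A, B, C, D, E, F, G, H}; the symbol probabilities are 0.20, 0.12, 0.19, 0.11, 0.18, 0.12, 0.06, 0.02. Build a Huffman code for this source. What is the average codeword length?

2.88 bits/symbol

Repeatedly combine the two least-probable nodes; the expected code length is the sum of the merged weights.
merge 1/50 + 3/50 → 2/25
merge 2/25 + 11/100 → 19/100
merge 3/25 + 3/25 → 6/25
merge 9/50 + 19/100 → 37/100
merge 19/100 + 1/5 → 39/100
merge 6/25 + 37/100 → 61/100
merge 39/100 + 61/100 → 1
L = 2/25 + 19/100 + 6/25 + 37/100 + 39/100 + 61/100 + 1 = 72/25 = 2.88 bits/symbol.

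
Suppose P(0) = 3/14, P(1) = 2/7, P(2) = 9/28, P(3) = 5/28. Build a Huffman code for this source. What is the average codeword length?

2 bits/symbol

Repeatedly combine the two least-probable nodes; the expected code length is the sum of the merged weights.
merge 5/28 + 3/14 → 11/28
merge 2/7 + 9/28 → 17/28
merge 11/28 + 17/28 → 1
L = 11/28 + 17/28 + 1 = 2 bits/symbol.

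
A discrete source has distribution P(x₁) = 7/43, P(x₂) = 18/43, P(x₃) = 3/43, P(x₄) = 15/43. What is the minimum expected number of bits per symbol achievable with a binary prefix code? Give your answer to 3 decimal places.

1.814 bits/symbol

Repeatedly combine the two least-probable nodes; the expected code length is the sum of the merged weights.
merge 3/43 + 7/43 → 10/43
merge 10/43 + 15/43 → 25/43
merge 18/43 + 25/43 → 1
L = 10/43 + 25/43 + 1 = 78/43 ≈ 1.814 bits/symbol.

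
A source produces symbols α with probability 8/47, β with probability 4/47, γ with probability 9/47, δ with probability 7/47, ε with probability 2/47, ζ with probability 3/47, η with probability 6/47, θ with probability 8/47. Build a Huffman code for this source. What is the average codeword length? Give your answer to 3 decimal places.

2.915 bits/symbol

Repeatedly combine the two least-probable nodes; the expected code length is the sum of the merged weights.
merge 2/47 + 3/47 → 5/47
merge 4/47 + 5/47 → 9/47
merge 6/47 + 7/47 → 13/47
merge 8/47 + 8/47 → 16/47
merge 9/47 + 9/47 → 18/47
merge 13/47 + 16/47 → 29/47
merge 18/47 + 29/47 → 1
L = 5/47 + 9/47 + 13/47 + 16/47 + 18/47 + 29/47 + 1 = 137/47 ≈ 2.915 bits/symbol.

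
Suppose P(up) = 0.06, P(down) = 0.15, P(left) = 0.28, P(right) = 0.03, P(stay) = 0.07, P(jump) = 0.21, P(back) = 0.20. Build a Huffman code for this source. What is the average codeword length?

2.56 bits/symbol

Repeatedly combine the two least-probable nodes; the expected code length is the sum of the merged weights.
merge 3/100 + 3/50 → 9/100
merge 7/100 + 9/100 → 4/25
merge 3/20 + 4/25 → 31/100
merge 1/5 + 21/100 → 41/100
merge 7/25 + 31/100 → 59/100
merge 41/100 + 59/100 → 1
L = 9/100 + 4/25 + 31/100 + 41/100 + 59/100 + 1 = 64/25 = 2.56 bits/symbol.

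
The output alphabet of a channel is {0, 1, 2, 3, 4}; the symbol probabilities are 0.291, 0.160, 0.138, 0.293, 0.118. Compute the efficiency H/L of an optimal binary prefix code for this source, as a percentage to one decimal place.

98.3%

Entropy H = −Σ p log₂ p ≈ 2.2183 bits.
Huffman merges: 59/500+69/500→32/125; 4/25+32/125→52/125; 291/1000+293/1000→73/125; 52/125+73/125→1. L = 282/125 ≈ 2.2560.
Efficiency = H/L = 2.2183/2.2560 = 98.3%.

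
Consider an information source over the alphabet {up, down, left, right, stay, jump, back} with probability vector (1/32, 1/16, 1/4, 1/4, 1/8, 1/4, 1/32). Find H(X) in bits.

Each probability is a power of 1/2, so log₂(1/p) is an integer.
H = Σ p·log₂(1/p) = 1/32·5 + 1/16·4 + 1/4·2 + 1/4·2 + 1/8·3 + 1/4·2 + 1/32·5 = 2.4375 bits.

2.4375 bits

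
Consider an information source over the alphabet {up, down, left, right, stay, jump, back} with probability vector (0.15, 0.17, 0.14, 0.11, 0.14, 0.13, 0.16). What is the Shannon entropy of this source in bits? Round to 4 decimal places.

2.7953 bits

H = −Σ pᵢ log₂ pᵢ.
−0.15·log₂(0.15) = 0.4105
−0.17·log₂(0.17) = 0.4346
−0.14·log₂(0.14) = 0.3971
−0.11·log₂(0.11) = 0.3503
−0.14·log₂(0.14) = 0.3971
−0.13·log₂(0.13) = 0.3826
−0.16·log₂(0.16) = 0.4230
Sum ≈ 2.7953 → 2.7953 bits.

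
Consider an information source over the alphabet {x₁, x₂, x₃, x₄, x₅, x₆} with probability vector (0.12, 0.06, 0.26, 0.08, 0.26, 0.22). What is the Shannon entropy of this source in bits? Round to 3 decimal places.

2.393 bits

H = −Σ pᵢ log₂ pᵢ.
−0.12·log₂(0.12) = 0.3671
−0.06·log₂(0.06) = 0.2435
−0.26·log₂(0.26) = 0.5053
−0.08·log₂(0.08) = 0.2915
−0.26·log₂(0.26) = 0.5053
−0.22·log₂(0.22) = 0.4806
Sum ≈ 2.3933 → 2.393 bits.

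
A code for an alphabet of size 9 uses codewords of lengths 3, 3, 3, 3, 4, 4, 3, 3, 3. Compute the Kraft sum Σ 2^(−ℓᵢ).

1

With common denominator 2^4 = 16: Σ 2^(−ℓᵢ) = 2/16 + 2/16 + 2/16 + 2/16 + 1/16 + 1/16 + 2/16 + 2/16 + 2/16 = 16/16 = 1.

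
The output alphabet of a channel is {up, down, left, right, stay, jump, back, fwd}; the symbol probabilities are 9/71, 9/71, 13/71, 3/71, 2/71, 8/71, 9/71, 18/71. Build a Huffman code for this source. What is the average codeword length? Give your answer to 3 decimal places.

Repeatedly combine the two least-probable nodes; the expected code length is the sum of the merged weights.
merge 2/71 + 3/71 → 5/71
merge 5/71 + 8/71 → 13/71
merge 9/71 + 9/71 → 18/71
merge 9/71 + 13/71 → 22/71
merge 13/71 + 18/71 → 31/71
merge 18/71 + 22/71 → 40/71
merge 31/71 + 40/71 → 1
L = 5/71 + 13/71 + 18/71 + 22/71 + 31/71 + 40/71 + 1 = 200/71 ≈ 2.817 bits/symbol.

2.817 bits/symbol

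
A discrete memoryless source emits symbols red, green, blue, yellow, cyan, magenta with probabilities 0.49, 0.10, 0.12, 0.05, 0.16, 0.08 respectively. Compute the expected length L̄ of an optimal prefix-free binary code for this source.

2.15 bits/symbol

Repeatedly combine the two least-probable nodes; the expected code length is the sum of the merged weights.
merge 1/20 + 2/25 → 13/100
merge 1/10 + 3/25 → 11/50
merge 13/100 + 4/25 → 29/100
merge 11/50 + 29/100 → 51/100
merge 49/100 + 51/100 → 1
L = 13/100 + 11/50 + 29/100 + 51/100 + 1 = 43/20 = 2.15 bits/symbol.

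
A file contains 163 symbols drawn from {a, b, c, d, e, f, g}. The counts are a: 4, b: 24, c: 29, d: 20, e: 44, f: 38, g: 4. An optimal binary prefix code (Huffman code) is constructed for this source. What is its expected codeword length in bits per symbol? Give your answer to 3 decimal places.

Probabilities are the counts divided by 163.
Repeatedly combine the two least-probable nodes; the expected code length is the sum of the merged weights.
merge 4/163 + 4/163 → 8/163
merge 8/163 + 20/163 → 28/163
merge 24/163 + 28/163 → 52/163
merge 29/163 + 38/163 → 67/163
merge 44/163 + 52/163 → 96/163
merge 67/163 + 96/163 → 1
L = 8/163 + 28/163 + 52/163 + 67/163 + 96/163 + 1 = 414/163 ≈ 2.540 bits/symbol.

2.540 bits/symbol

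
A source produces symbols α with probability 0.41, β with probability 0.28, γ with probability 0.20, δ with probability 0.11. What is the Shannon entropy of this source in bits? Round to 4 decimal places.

H = −Σ pᵢ log₂ pᵢ.
−0.41·log₂(0.41) = 0.5274
−0.28·log₂(0.28) = 0.5142
−0.20·log₂(0.20) = 0.4644
−0.11·log₂(0.11) = 0.3503
Sum ≈ 1.8563 → 1.8563 bits.

1.8563 bits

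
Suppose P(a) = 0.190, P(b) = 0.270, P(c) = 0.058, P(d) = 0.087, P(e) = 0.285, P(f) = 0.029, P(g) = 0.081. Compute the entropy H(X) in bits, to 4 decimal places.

H = −Σ pᵢ log₂ pᵢ.
−0.190·log₂(0.190) = 0.4552
−0.270·log₂(0.270) = 0.5100
−0.058·log₂(0.058) = 0.2383
−0.087·log₂(0.087) = 0.3065
−0.285·log₂(0.285) = 0.5161
−0.029·log₂(0.029) = 0.1481
−0.081·log₂(0.081) = 0.2937
Sum ≈ 2.4679 → 2.4679 bits.

2.4679 bits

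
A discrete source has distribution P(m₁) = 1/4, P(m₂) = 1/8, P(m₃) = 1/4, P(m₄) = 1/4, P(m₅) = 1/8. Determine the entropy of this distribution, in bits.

Each probability is a power of 1/2, so log₂(1/p) is an integer.
H = Σ p·log₂(1/p) = 1/4·2 + 1/8·3 + 1/4·2 + 1/4·2 + 1/8·3 = 2.25 bits.

2.25 bits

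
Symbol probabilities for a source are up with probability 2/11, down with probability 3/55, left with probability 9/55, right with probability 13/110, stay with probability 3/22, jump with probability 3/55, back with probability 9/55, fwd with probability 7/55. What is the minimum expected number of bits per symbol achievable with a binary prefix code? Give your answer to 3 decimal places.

2.927 bits/symbol

Repeatedly combine the two least-probable nodes; the expected code length is the sum of the merged weights.
merge 3/55 + 3/55 → 6/55
merge 6/55 + 13/110 → 5/22
merge 7/55 + 3/22 → 29/110
merge 9/55 + 9/55 → 18/55
merge 2/11 + 5/22 → 9/22
merge 29/110 + 18/55 → 13/22
merge 9/22 + 13/22 → 1
L = 6/55 + 5/22 + 29/110 + 18/55 + 9/22 + 13/22 + 1 = 161/55 ≈ 2.927 bits/symbol.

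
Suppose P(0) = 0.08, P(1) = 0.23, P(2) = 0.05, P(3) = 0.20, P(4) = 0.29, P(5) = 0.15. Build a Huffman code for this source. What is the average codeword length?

2.41 bits/symbol

Repeatedly combine the two least-probable nodes; the expected code length is the sum of the merged weights.
merge 1/20 + 2/25 → 13/100
merge 13/100 + 3/20 → 7/25
merge 1/5 + 23/100 → 43/100
merge 7/25 + 29/100 → 57/100
merge 43/100 + 57/100 → 1
L = 13/100 + 7/25 + 43/100 + 57/100 + 1 = 241/100 = 2.41 bits/symbol.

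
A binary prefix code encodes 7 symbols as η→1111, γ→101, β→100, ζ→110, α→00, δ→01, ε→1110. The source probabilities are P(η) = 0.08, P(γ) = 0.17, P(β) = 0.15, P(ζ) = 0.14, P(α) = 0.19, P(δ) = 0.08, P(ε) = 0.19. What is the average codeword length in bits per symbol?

L̄ = Σ pᵢ·ℓᵢ = 0.08·4 + 0.17·3 + 0.15·3 + 0.14·3 + 0.19·2 + 0.08·2 + 0.19·4 = 3 bits/symbol.

3 bits/symbol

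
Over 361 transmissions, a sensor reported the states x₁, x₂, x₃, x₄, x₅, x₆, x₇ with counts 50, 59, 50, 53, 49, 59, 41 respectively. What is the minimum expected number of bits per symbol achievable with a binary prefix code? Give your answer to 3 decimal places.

Probabilities are the counts divided by 361.
Repeatedly combine the two least-probable nodes; the expected code length is the sum of the merged weights.
merge 41/361 + 49/361 → 90/361
merge 50/361 + 50/361 → 100/361
merge 53/361 + 59/361 → 112/361
merge 59/361 + 90/361 → 149/361
merge 100/361 + 112/361 → 212/361
merge 149/361 + 212/361 → 1
L = 90/361 + 100/361 + 112/361 + 149/361 + 212/361 + 1 = 1024/361 ≈ 2.837 bits/symbol.

2.837 bits/symbol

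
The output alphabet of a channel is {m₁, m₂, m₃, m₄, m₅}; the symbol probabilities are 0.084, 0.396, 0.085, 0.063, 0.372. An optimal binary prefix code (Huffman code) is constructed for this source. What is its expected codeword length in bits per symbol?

1.983 bits/symbol

Repeatedly combine the two least-probable nodes; the expected code length is the sum of the merged weights.
merge 63/1000 + 21/250 → 147/1000
merge 17/200 + 147/1000 → 29/125
merge 29/125 + 93/250 → 151/250
merge 99/250 + 151/250 → 1
L = 147/1000 + 29/125 + 151/250 + 1 = 1983/1000 = 1.983 bits/symbol.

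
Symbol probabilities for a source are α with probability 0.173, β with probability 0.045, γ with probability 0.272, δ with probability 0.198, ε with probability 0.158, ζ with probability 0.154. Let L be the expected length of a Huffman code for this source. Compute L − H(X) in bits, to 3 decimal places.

Entropy H = −Σ p log₂ p ≈ 2.4490 bits.
Huffman merges: 9/200+77/500→199/1000; 79/500+173/1000→331/1000; 99/500+199/1000→397/1000; 34/125+331/1000→603/1000; 397/1000+603/1000→1. L = 253/100 ≈ 2.5300.
L − H = 2.5300 − 2.4490 = 0.081 bits.

0.081 bits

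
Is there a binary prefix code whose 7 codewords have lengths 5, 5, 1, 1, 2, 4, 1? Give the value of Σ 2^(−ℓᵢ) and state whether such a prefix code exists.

With common denominator 2^5 = 32: Σ 2^(−ℓᵢ) = 1/32 + 1/32 + 16/32 + 16/32 + 8/32 + 2/32 + 16/32 = 60/32 = 1.875.
Kraft's inequality requires Σ ≤ 1; here Σ = 1.875 > 1, so no such prefix code exists.

1.875; no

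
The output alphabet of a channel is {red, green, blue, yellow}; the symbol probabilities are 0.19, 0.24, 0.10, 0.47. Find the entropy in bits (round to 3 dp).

H = −Σ pᵢ log₂ pᵢ.
−0.19·log₂(0.19) = 0.4552
−0.24·log₂(0.24) = 0.4941
−0.10·log₂(0.10) = 0.3322
−0.47·log₂(0.47) = 0.5120
Sum ≈ 1.7935 → 1.794 bits.

1.794 bits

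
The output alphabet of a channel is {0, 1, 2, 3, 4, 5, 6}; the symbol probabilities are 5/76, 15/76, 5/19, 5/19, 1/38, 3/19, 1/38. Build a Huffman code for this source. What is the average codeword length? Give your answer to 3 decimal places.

Repeatedly combine the two least-probable nodes; the expected code length is the sum of the merged weights.
merge 1/38 + 1/38 → 1/19
merge 1/19 + 5/76 → 9/76
merge 9/76 + 3/19 → 21/76
merge 15/76 + 5/19 → 35/76
merge 5/19 + 21/76 → 41/76
merge 35/76 + 41/76 → 1
L = 1/19 + 9/76 + 21/76 + 35/76 + 41/76 + 1 = 93/38 ≈ 2.447 bits/symbol.

2.447 bits/symbol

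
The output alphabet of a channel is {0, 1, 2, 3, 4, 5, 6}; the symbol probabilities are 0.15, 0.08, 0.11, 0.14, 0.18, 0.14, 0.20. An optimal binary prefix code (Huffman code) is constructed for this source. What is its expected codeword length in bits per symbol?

2.8 bits/symbol

Repeatedly combine the two least-probable nodes; the expected code length is the sum of the merged weights.
merge 2/25 + 11/100 → 19/100
merge 7/50 + 7/50 → 7/25
merge 3/20 + 9/50 → 33/100
merge 19/100 + 1/5 → 39/100
merge 7/25 + 33/100 → 61/100
merge 39/100 + 61/100 → 1
L = 19/100 + 7/25 + 33/100 + 39/100 + 61/100 + 1 = 14/5 = 2.8 bits/symbol.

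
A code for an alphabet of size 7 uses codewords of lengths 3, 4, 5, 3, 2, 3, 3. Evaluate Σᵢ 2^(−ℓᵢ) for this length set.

0.84375

With common denominator 2^5 = 32: Σ 2^(−ℓᵢ) = 4/32 + 2/32 + 1/32 + 4/32 + 8/32 + 4/32 + 4/32 = 27/32 = 0.84375.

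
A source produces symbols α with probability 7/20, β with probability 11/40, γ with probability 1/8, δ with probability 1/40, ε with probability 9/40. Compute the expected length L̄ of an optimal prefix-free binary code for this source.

2.15 bits/symbol

Repeatedly combine the two least-probable nodes; the expected code length is the sum of the merged weights.
merge 1/40 + 1/8 → 3/20
merge 3/20 + 9/40 → 3/8
merge 11/40 + 7/20 → 5/8
merge 3/8 + 5/8 → 1
L = 3/20 + 3/8 + 5/8 + 1 = 43/20 = 2.15 bits/symbol.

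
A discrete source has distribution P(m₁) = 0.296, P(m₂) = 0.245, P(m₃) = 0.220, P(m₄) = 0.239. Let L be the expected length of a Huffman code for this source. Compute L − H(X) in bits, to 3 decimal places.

Entropy H = −Σ p log₂ p ≈ 1.9911 bits.
Huffman merges: 11/50+239/1000→459/1000; 49/200+37/125→541/1000; 459/1000+541/1000→1. L = 2 ≈ 2.0000.
L − H = 2.0000 − 1.9911 = 0.009 bits.

0.009 bits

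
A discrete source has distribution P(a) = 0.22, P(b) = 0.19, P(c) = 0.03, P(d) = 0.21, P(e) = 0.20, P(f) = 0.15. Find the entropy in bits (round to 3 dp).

H = −Σ pᵢ log₂ pᵢ.
−0.22·log₂(0.22) = 0.4806
−0.19·log₂(0.19) = 0.4552
−0.03·log₂(0.03) = 0.1518
−0.21·log₂(0.21) = 0.4728
−0.20·log₂(0.20) = 0.4644
−0.15·log₂(0.15) = 0.4105
Sum ≈ 2.4353 → 2.435 bits.

2.435 bits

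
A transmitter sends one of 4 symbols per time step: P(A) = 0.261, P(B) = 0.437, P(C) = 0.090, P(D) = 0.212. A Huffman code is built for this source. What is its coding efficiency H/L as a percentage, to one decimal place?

Entropy H = −Σ p log₂ p ≈ 1.8148 bits.
Huffman merges: 9/100+53/250→151/500; 261/1000+151/500→563/1000; 437/1000+563/1000→1. L = 373/200 ≈ 1.8650.
Efficiency = H/L = 1.8148/1.8650 = 97.3%.

97.3%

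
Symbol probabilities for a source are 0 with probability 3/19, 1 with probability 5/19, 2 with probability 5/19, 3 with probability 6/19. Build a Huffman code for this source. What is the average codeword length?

Repeatedly combine the two least-probable nodes; the expected code length is the sum of the merged weights.
merge 3/19 + 5/19 → 8/19
merge 5/19 + 6/19 → 11/19
merge 8/19 + 11/19 → 1
L = 8/19 + 11/19 + 1 = 2 bits/symbol.

2 bits/symbol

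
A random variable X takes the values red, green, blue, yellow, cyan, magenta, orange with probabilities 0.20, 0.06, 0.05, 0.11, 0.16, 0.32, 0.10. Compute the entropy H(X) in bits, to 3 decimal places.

2.556 bits

H = −Σ pᵢ log₂ pᵢ.
−0.20·log₂(0.20) = 0.4644
−0.06·log₂(0.06) = 0.2435
−0.05·log₂(0.05) = 0.2161
−0.11·log₂(0.11) = 0.3503
−0.16·log₂(0.16) = 0.4230
−0.32·log₂(0.32) = 0.5260
−0.10·log₂(0.10) = 0.3322
Sum ≈ 2.5555 → 2.556 bits.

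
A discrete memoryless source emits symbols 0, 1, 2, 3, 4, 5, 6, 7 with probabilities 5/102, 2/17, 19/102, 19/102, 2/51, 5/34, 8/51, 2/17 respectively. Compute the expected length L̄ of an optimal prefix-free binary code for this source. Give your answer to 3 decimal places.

2.902 bits/symbol

Repeatedly combine the two least-probable nodes; the expected code length is the sum of the merged weights.
merge 2/51 + 5/102 → 3/34
merge 3/34 + 2/17 → 7/34
merge 2/17 + 5/34 → 9/34
merge 8/51 + 19/102 → 35/102
merge 19/102 + 7/34 → 20/51
merge 9/34 + 35/102 → 31/51
merge 20/51 + 31/51 → 1
L = 3/34 + 7/34 + 9/34 + 35/102 + 20/51 + 31/51 + 1 = 148/51 ≈ 2.902 bits/symbol.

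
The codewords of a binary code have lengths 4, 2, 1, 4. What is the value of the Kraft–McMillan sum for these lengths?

0.875

With common denominator 2^4 = 16: Σ 2^(−ℓᵢ) = 1/16 + 4/16 + 8/16 + 1/16 = 14/16 = 0.875.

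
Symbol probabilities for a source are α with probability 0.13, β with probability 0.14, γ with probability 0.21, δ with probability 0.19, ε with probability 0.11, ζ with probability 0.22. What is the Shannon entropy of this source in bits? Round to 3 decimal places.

2.539 bits

H = −Σ pᵢ log₂ pᵢ.
−0.13·log₂(0.13) = 0.3826
−0.14·log₂(0.14) = 0.3971
−0.21·log₂(0.21) = 0.4728
−0.19·log₂(0.19) = 0.4552
−0.11·log₂(0.11) = 0.3503
−0.22·log₂(0.22) = 0.4806
Sum ≈ 2.5387 → 2.539 bits.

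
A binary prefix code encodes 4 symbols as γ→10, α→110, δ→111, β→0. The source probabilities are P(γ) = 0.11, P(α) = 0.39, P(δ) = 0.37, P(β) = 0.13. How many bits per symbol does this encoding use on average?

L̄ = Σ pᵢ·ℓᵢ = 0.11·2 + 0.39·3 + 0.37·3 + 0.13·1 = 2.63 bits/symbol.

2.63 bits/symbol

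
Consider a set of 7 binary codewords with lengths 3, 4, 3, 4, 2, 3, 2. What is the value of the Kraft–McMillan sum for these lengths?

With common denominator 2^4 = 16: Σ 2^(−ℓᵢ) = 2/16 + 1/16 + 2/16 + 1/16 + 4/16 + 2/16 + 4/16 = 16/16 = 1.

1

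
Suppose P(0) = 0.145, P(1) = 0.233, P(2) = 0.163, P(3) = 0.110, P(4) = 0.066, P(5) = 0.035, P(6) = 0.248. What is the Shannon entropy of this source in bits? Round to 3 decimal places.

H = −Σ pᵢ log₂ pᵢ.
−0.145·log₂(0.145) = 0.4040
−0.233·log₂(0.233) = 0.4897
−0.163·log₂(0.163) = 0.4266
−0.110·log₂(0.110) = 0.3503
−0.066·log₂(0.066) = 0.2588
−0.035·log₂(0.035) = 0.1693
−0.248·log₂(0.248) = 0.4989
Sum ≈ 2.5975 → 2.597 bits.

2.597 bits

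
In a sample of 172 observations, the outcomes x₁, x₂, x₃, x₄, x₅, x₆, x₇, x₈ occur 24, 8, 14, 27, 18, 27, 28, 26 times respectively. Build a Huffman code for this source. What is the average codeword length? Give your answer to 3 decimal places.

Probabilities are the counts divided by 172.
Repeatedly combine the two least-probable nodes; the expected code length is the sum of the merged weights.
merge 2/43 + 7/86 → 11/86
merge 9/86 + 11/86 → 10/43
merge 6/43 + 13/86 → 25/86
merge 27/172 + 27/172 → 27/86
merge 7/43 + 10/43 → 17/43
merge 25/86 + 27/86 → 26/43
merge 17/43 + 26/43 → 1
L = 11/86 + 10/43 + 25/86 + 27/86 + 17/43 + 26/43 + 1 = 255/86 ≈ 2.965 bits/symbol.

2.965 bits/symbol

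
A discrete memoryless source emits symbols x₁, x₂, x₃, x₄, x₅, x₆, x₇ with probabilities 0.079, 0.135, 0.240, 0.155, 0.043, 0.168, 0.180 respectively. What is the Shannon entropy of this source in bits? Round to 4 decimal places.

H = −Σ pᵢ log₂ pᵢ.
−0.079·log₂(0.079) = 0.2893
−0.135·log₂(0.135) = 0.3900
−0.240·log₂(0.240) = 0.4941
−0.155·log₂(0.155) = 0.4169
−0.043·log₂(0.043) = 0.1952
−0.168·log₂(0.168) = 0.4323
−0.180·log₂(0.180) = 0.4453
Sum ≈ 2.6632 → 2.6632 bits.

2.6632 bits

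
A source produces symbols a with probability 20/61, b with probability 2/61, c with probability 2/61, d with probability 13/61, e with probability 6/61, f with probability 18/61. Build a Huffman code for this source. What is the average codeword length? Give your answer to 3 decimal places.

Repeatedly combine the two least-probable nodes; the expected code length is the sum of the merged weights.
merge 2/61 + 2/61 → 4/61
merge 4/61 + 6/61 → 10/61
merge 10/61 + 13/61 → 23/61
merge 18/61 + 20/61 → 38/61
merge 23/61 + 38/61 → 1
L = 4/61 + 10/61 + 23/61 + 38/61 + 1 = 136/61 ≈ 2.230 bits/symbol.

2.230 bits/symbol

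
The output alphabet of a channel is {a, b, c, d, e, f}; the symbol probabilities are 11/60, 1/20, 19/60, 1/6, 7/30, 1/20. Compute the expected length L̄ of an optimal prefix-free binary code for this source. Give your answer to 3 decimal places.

2.367 bits/symbol

Repeatedly combine the two least-probable nodes; the expected code length is the sum of the merged weights.
merge 1/20 + 1/20 → 1/10
merge 1/10 + 1/6 → 4/15
merge 11/60 + 7/30 → 5/12
merge 4/15 + 19/60 → 7/12
merge 5/12 + 7/12 → 1
L = 1/10 + 4/15 + 5/12 + 7/12 + 1 = 71/30 ≈ 2.367 bits/symbol.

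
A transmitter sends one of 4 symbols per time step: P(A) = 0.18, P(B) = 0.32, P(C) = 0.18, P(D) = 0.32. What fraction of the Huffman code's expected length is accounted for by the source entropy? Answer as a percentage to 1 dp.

97.1%

Entropy H = −Σ p log₂ p ≈ 1.9427 bits.
Huffman merges: 9/50+9/50→9/25; 8/25+8/25→16/25; 9/25+16/25→1. L = 2 ≈ 2.0000.
Efficiency = H/L = 1.9427/2.0000 = 97.1%.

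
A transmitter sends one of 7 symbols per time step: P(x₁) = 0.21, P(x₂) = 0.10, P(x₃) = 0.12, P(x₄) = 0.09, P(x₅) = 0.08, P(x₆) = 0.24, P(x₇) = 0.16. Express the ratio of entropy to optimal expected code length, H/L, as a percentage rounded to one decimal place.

Entropy H = −Σ p log₂ p ≈ 2.6934 bits.
Huffman merges: 2/25+9/100→17/100; 1/10+3/25→11/50; 4/25+17/100→33/100; 21/100+11/50→43/100; 6/25+33/100→57/100; 43/100+57/100→1. L = 68/25 ≈ 2.7200.
Efficiency = H/L = 2.6934/2.7200 = 99.0%.

99.0%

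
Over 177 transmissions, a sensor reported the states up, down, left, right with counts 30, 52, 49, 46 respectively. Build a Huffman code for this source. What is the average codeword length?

2 bits/symbol

Probabilities are the counts divided by 177.
Repeatedly combine the two least-probable nodes; the expected code length is the sum of the merged weights.
merge 10/59 + 46/177 → 76/177
merge 49/177 + 52/177 → 101/177
merge 76/177 + 101/177 → 1
L = 76/177 + 101/177 + 1 = 2 bits/symbol.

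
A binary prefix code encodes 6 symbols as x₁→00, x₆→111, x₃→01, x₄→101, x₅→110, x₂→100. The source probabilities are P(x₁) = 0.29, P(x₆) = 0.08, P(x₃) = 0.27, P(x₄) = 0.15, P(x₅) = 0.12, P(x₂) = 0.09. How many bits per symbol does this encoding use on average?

L̄ = Σ pᵢ·ℓᵢ = 0.29·2 + 0.08·3 + 0.27·2 + 0.15·3 + 0.12·3 + 0.09·3 = 2.44 bits/symbol.

2.44 bits/symbol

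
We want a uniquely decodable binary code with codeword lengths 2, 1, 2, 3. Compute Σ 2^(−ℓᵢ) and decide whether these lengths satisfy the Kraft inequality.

With common denominator 2^3 = 8: Σ 2^(−ℓᵢ) = 2/8 + 4/8 + 2/8 + 1/8 = 9/8 = 1.125.
Kraft's inequality requires Σ ≤ 1; here Σ = 1.125 > 1, so no such prefix code exists.

1.125; no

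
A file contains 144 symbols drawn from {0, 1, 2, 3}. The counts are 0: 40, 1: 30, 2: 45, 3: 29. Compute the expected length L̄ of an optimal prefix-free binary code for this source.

2 bits/symbol

Probabilities are the counts divided by 144.
Repeatedly combine the two least-probable nodes; the expected code length is the sum of the merged weights.
merge 29/144 + 5/24 → 59/144
merge 5/18 + 5/16 → 85/144
merge 59/144 + 85/144 → 1
L = 59/144 + 85/144 + 1 = 2 bits/symbol.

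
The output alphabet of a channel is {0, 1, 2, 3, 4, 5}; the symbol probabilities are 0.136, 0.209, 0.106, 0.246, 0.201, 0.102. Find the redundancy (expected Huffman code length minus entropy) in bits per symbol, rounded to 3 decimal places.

Entropy H = −Σ p log₂ p ≈ 2.5056 bits.
Huffman merges: 51/500+53/500→26/125; 17/125+201/1000→337/1000; 26/125+209/1000→417/1000; 123/500+337/1000→583/1000; 417/1000+583/1000→1. L = 509/200 ≈ 2.5450.
L − H = 2.5450 − 2.5056 = 0.039 bits.

0.039 bits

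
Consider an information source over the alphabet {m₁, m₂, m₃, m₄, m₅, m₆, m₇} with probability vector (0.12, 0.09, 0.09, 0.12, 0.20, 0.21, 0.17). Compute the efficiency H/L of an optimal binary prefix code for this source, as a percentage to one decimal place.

98.6%

Entropy H = −Σ p log₂ p ≈ 2.7312 bits.
Huffman merges: 9/100+9/100→9/50; 3/25+3/25→6/25; 17/100+9/50→7/20; 1/5+21/100→41/100; 6/25+7/20→59/100; 41/100+59/100→1. L = 277/100 ≈ 2.7700.
Efficiency = H/L = 2.7312/2.7700 = 98.6%.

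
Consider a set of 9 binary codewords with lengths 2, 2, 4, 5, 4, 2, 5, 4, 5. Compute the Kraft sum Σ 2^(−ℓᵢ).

With common denominator 2^5 = 32: Σ 2^(−ℓᵢ) = 8/32 + 8/32 + 2/32 + 1/32 + 2/32 + 8/32 + 1/32 + 2/32 + 1/32 = 33/32 = 1.03125.

1.03125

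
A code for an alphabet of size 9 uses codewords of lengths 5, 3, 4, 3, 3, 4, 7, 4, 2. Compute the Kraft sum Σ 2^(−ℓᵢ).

0.8515625

With common denominator 2^7 = 128: Σ 2^(−ℓᵢ) = 4/128 + 16/128 + 8/128 + 16/128 + 16/128 + 8/128 + 1/128 + 8/128 + 32/128 = 109/128 = 0.8515625.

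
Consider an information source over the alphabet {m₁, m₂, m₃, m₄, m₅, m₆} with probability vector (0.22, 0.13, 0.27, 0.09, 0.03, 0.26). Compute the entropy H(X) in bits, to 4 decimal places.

H = −Σ pᵢ log₂ pᵢ.
−0.22·log₂(0.22) = 0.4806
−0.13·log₂(0.13) = 0.3826
−0.27·log₂(0.27) = 0.5100
−0.09·log₂(0.09) = 0.3127
−0.03·log₂(0.03) = 0.1518
−0.26·log₂(0.26) = 0.5053
Sum ≈ 2.3429 → 2.3429 bits.

2.3429 bits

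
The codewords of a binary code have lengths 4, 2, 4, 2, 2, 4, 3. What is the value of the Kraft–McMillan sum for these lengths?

1.0625

With common denominator 2^4 = 16: Σ 2^(−ℓᵢ) = 1/16 + 4/16 + 1/16 + 4/16 + 4/16 + 1/16 + 2/16 = 17/16 = 1.0625.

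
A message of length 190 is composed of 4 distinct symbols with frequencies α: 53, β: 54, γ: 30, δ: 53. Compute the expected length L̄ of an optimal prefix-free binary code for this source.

Probabilities are the counts divided by 190.
Repeatedly combine the two least-probable nodes; the expected code length is the sum of the merged weights.
merge 3/19 + 53/190 → 83/190
merge 53/190 + 27/95 → 107/190
merge 83/190 + 107/190 → 1
L = 83/190 + 107/190 + 1 = 2 bits/symbol.

2 bits/symbol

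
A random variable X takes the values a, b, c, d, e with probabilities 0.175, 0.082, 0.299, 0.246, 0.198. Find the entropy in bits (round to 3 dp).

H = −Σ pᵢ log₂ pᵢ.
−0.175·log₂(0.175) = 0.4401
−0.082·log₂(0.082) = 0.2959
−0.299·log₂(0.299) = 0.5208
−0.246·log₂(0.246) = 0.4977
−0.198·log₂(0.198) = 0.4626
Sum ≈ 2.2171 → 2.217 bits.

2.217 bits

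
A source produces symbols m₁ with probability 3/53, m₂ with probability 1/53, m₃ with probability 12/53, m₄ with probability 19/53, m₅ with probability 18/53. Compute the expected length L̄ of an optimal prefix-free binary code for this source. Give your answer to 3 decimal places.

2.019 bits/symbol

Repeatedly combine the two least-probable nodes; the expected code length is the sum of the merged weights.
merge 1/53 + 3/53 → 4/53
merge 4/53 + 12/53 → 16/53
merge 16/53 + 18/53 → 34/53
merge 19/53 + 34/53 → 1
L = 4/53 + 16/53 + 34/53 + 1 = 107/53 ≈ 2.019 bits/symbol.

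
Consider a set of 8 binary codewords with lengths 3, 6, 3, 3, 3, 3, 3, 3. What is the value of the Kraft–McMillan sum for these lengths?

0.890625

With common denominator 2^6 = 64: Σ 2^(−ℓᵢ) = 8/64 + 1/64 + 8/64 + 8/64 + 8/64 + 8/64 + 8/64 + 8/64 = 57/64 = 0.890625.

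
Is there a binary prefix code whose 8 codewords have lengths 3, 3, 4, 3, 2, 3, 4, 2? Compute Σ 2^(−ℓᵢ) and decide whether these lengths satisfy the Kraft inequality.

1.125; no

With common denominator 2^4 = 16: Σ 2^(−ℓᵢ) = 2/16 + 2/16 + 1/16 + 2/16 + 4/16 + 2/16 + 1/16 + 4/16 = 18/16 = 1.125.
Kraft's inequality requires Σ ≤ 1; here Σ = 1.125 > 1, so no such prefix code exists.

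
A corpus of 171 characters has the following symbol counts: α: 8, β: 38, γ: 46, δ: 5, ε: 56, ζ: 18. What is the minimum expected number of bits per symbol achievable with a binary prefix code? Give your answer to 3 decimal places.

2.257 bits/symbol

Probabilities are the counts divided by 171.
Repeatedly combine the two least-probable nodes; the expected code length is the sum of the merged weights.
merge 5/171 + 8/171 → 13/171
merge 13/171 + 2/19 → 31/171
merge 31/171 + 2/9 → 23/57
merge 46/171 + 56/171 → 34/57
merge 23/57 + 34/57 → 1
L = 13/171 + 31/171 + 23/57 + 34/57 + 1 = 386/171 ≈ 2.257 bits/symbol.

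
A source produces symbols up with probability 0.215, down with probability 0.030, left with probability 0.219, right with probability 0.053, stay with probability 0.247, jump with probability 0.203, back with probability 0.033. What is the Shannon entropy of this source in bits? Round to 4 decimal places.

H = −Σ pᵢ log₂ pᵢ.
−0.215·log₂(0.215) = 0.4768
−0.030·log₂(0.030) = 0.1518
−0.219·log₂(0.219) = 0.4798
−0.053·log₂(0.053) = 0.2246
−0.247·log₂(0.247) = 0.4983
−0.203·log₂(0.203) = 0.4670
−0.033·log₂(0.033) = 0.1624
Sum ≈ 2.4607 → 2.4607 bits.

2.4607 bits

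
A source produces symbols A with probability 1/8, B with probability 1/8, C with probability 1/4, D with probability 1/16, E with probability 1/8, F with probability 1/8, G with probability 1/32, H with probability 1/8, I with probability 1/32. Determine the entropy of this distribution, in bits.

2.9375 bits

Each probability is a power of 1/2, so log₂(1/p) is an integer.
H = Σ p·log₂(1/p) = 1/8·3 + 1/8·3 + 1/4·2 + 1/16·4 + 1/8·3 + 1/8·3 + 1/32·5 + 1/8·3 + 1/32·5 = 2.9375 bits.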